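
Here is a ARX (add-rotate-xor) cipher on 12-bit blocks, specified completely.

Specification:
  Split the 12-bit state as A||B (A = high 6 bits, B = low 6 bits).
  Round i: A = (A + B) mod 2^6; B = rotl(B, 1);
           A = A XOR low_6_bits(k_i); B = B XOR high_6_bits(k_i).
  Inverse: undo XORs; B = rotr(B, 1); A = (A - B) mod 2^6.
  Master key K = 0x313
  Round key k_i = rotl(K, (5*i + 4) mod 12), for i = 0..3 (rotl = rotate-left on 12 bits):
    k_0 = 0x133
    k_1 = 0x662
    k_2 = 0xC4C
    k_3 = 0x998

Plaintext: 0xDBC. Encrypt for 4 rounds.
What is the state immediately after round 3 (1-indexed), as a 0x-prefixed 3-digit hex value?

0xCB4

s_0 = plaintext = 0xDBC
s_1 = Round(s_0, k_0) = 0x07D
s_2 = Round(s_1, k_1) = 0x722
s_3 = Round(s_2, k_2) = 0xCB4
s_4 = Round(s_3, k_3) = 0xF8F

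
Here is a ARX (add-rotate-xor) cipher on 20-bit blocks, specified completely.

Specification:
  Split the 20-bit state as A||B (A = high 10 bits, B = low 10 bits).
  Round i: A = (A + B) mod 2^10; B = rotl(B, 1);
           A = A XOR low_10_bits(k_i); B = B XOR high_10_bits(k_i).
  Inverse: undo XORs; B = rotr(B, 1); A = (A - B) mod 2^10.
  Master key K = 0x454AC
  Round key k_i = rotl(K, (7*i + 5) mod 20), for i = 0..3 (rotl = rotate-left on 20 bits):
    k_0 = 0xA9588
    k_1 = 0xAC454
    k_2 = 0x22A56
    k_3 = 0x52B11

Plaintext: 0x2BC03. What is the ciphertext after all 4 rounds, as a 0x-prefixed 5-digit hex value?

0xE0785

s_0 = plaintext = 0x2BC03
s_1 = Round(s_0, k_0) = 0x4EAA3
s_2 = Round(s_1, k_1) = 0xE27F6
s_3 = Round(s_2, k_2) = 0x4A767
s_4 = Round(s_3, k_3) = 0xE0785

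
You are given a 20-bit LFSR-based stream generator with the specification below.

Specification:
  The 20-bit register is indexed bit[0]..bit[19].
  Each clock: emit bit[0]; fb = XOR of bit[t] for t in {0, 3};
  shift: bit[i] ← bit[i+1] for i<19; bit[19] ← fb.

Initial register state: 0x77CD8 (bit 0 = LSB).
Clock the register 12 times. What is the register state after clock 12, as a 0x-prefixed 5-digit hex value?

0x34377

reg_0 = 0x77CD8
clock 1: out=0, reg = 0xBBE6C
clock 2: out=0, reg = 0xDDF36
clock 3: out=0, reg = 0x6EF9B
clock 4: out=1, reg = 0x377CD
clock 5: out=1, reg = 0x1BBE6
clock 6: out=0, reg = 0x0DDF3
clock 7: out=1, reg = 0x86EF9
clock 8: out=1, reg = 0x4377C
clock 9: out=0, reg = 0xA1BBE
clock 10: out=0, reg = 0xD0DDF
clock 11: out=1, reg = 0x686EF
clock 12: out=1, reg = 0x34377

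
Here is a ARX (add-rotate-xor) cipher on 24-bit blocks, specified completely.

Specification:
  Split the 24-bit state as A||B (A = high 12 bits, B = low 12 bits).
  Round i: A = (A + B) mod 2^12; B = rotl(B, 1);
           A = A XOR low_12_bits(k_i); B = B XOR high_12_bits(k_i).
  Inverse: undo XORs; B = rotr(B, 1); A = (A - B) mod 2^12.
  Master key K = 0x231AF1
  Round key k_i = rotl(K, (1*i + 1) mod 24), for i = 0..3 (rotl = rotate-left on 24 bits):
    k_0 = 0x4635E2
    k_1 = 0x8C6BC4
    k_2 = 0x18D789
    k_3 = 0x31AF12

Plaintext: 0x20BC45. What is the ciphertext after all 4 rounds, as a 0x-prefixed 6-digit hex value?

0x88D45C

s_0 = plaintext = 0x20BC45
s_1 = Round(s_0, k_0) = 0xBB2CE8
s_2 = Round(s_1, k_1) = 0x35E117
s_3 = Round(s_2, k_2) = 0x3FC3A3
s_4 = Round(s_3, k_3) = 0x88D45C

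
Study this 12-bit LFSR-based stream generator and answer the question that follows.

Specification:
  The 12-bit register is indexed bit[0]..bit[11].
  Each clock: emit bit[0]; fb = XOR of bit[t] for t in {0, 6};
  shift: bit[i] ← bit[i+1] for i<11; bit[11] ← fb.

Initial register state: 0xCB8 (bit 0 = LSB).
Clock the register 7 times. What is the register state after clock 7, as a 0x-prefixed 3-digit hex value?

reg_0 = 0xCB8
clock 1: out=0, reg = 0x65C
clock 2: out=0, reg = 0xB2E
clock 3: out=0, reg = 0x597
clock 4: out=1, reg = 0xACB
clock 5: out=1, reg = 0x565
clock 6: out=1, reg = 0x2B2
clock 7: out=0, reg = 0x159

0x159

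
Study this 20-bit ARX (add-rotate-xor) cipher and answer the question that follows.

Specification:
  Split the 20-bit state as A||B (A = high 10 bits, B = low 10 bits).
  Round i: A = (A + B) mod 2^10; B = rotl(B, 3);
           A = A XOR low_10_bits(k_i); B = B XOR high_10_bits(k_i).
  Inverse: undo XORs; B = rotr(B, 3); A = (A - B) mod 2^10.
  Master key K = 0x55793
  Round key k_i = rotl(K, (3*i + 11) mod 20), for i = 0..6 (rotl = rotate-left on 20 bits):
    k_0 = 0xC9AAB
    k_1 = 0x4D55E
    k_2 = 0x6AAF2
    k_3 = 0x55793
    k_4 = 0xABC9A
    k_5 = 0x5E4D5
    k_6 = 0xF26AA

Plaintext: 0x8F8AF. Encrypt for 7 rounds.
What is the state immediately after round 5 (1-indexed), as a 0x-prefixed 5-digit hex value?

0x6617B

s_0 = plaintext = 0x8F8AF
s_1 = Round(s_0, k_0) = 0x11A5F
s_2 = Round(s_1, k_1) = 0xFEFC9
s_3 = Round(s_2, k_2) = 0x4DBE5
s_4 = Round(s_3, k_3) = 0xA227A
s_5 = Round(s_4, k_4) = 0x6617B
s_6 = Round(s_5, k_5) = 0xF1AA3
s_7 = Round(s_6, k_6) = 0x30ED4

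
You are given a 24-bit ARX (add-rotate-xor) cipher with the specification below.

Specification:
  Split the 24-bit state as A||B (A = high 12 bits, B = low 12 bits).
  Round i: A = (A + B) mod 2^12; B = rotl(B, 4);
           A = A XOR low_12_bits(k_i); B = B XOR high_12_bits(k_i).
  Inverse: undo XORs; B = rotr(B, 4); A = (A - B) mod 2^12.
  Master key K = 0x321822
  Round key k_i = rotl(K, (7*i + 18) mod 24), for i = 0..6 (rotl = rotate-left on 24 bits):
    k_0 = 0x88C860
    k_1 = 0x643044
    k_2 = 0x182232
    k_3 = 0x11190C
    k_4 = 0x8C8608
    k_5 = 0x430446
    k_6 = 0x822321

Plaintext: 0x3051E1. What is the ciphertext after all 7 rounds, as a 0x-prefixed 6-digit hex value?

0xFDFF63

s_0 = plaintext = 0x3051E1
s_1 = Round(s_0, k_0) = 0xC8669D
s_2 = Round(s_1, k_1) = 0x367F95
s_3 = Round(s_2, k_2) = 0x0CE8DD
s_4 = Round(s_3, k_3) = 0x0A7CC9
s_5 = Round(s_4, k_4) = 0xB78454
s_6 = Round(s_5, k_5) = 0xB8A174
s_7 = Round(s_6, k_6) = 0xFDFF63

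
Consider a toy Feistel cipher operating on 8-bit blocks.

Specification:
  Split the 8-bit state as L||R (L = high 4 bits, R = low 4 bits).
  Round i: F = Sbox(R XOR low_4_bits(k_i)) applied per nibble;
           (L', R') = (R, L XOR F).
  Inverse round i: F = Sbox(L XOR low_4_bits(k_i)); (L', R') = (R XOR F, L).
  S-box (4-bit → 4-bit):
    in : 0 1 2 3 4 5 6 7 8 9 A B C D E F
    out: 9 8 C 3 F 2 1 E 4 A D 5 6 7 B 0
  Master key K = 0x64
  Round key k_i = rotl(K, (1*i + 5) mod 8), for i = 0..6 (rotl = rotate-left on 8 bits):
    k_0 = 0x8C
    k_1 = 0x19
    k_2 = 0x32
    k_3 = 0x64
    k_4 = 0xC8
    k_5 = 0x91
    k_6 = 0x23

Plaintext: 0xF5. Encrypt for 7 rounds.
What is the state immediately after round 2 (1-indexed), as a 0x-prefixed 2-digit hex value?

s_0 = plaintext = 0xF5
s_1 = Round(s_0, k_0) = 0x55
s_2 = Round(s_1, k_1) = 0x53
s_3 = Round(s_2, k_2) = 0x3D
s_4 = Round(s_3, k_3) = 0xD9
s_5 = Round(s_4, k_4) = 0x95
s_6 = Round(s_5, k_5) = 0x56
s_7 = Round(s_6, k_6) = 0x67

0x53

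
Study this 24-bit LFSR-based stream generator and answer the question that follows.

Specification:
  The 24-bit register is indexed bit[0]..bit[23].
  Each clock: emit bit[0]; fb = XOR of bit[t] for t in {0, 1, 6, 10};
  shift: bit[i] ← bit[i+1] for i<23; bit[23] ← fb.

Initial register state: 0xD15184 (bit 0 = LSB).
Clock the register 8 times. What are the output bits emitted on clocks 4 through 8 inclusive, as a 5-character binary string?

reg_0 = 0xD15184
clock 1: out=0, reg = 0x68A8C2
clock 2: out=0, reg = 0x345461
clock 3: out=1, reg = 0x9A2A30
clock 4: out=0, reg = 0x4D1518
clock 5: out=0, reg = 0xA68A8C
clock 6: out=0, reg = 0x534546
clock 7: out=0, reg = 0xA9A2A3
clock 8: out=1, reg = 0x54D151

00001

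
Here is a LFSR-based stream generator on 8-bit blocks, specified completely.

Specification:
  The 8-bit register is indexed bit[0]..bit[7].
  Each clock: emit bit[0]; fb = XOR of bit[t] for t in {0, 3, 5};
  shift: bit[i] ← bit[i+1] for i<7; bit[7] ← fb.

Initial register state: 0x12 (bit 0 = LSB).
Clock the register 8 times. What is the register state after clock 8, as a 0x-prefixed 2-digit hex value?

0x90

reg_0 = 0x12
clock 1: out=0, reg = 0x09
clock 2: out=1, reg = 0x04
clock 3: out=0, reg = 0x02
clock 4: out=0, reg = 0x01
clock 5: out=1, reg = 0x80
clock 6: out=0, reg = 0x40
clock 7: out=0, reg = 0x20
clock 8: out=0, reg = 0x90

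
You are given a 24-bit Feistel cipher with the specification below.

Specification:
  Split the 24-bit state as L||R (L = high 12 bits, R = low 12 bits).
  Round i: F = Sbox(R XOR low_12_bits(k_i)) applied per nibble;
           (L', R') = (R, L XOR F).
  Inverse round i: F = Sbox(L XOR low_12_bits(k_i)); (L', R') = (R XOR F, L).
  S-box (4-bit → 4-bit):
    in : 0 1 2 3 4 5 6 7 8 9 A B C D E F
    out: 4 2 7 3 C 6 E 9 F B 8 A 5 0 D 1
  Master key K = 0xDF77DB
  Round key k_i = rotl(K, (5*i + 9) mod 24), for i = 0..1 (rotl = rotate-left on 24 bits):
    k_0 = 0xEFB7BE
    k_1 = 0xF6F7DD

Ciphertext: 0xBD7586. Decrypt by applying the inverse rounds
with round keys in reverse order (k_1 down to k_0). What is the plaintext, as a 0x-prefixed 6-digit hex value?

s_0 = ciphertext = 0xBD7586
s_1 = InvRound(s_0, k_1) = 0x0CEBD7
s_2 = InvRound(s_1, k_0) = 0x2430CE

0x2430CE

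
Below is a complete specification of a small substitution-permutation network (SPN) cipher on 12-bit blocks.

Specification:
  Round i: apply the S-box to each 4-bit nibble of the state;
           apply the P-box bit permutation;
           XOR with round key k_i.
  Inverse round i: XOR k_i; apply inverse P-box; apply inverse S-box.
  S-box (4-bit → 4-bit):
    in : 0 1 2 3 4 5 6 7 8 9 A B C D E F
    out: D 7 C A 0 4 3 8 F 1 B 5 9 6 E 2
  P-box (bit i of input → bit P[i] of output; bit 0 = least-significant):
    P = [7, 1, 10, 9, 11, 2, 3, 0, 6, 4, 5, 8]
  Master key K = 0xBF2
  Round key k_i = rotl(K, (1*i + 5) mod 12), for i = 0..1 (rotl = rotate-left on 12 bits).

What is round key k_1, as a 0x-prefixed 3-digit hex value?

0xCAF

K = 0xBF2
k_0 = rotl(K, (1*0+5) mod 12) = rotl(K, 5) = 0xE57
k_1 = rotl(K, (1*1+5) mod 12) = rotl(K, 6) = 0xCAF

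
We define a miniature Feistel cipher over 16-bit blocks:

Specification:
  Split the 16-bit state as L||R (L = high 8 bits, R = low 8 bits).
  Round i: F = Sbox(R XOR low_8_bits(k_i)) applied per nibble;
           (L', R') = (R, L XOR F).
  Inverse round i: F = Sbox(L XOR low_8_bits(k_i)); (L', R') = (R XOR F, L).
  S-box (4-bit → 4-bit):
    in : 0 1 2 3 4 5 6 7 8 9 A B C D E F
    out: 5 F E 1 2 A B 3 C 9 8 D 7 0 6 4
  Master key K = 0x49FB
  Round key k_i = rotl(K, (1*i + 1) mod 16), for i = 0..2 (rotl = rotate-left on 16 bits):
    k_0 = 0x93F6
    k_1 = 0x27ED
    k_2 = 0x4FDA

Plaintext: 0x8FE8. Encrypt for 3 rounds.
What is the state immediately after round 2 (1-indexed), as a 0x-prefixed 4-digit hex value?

0x797A

s_0 = plaintext = 0x8FE8
s_1 = Round(s_0, k_0) = 0xE879
s_2 = Round(s_1, k_1) = 0x797A
s_3 = Round(s_2, k_2) = 0x7AFC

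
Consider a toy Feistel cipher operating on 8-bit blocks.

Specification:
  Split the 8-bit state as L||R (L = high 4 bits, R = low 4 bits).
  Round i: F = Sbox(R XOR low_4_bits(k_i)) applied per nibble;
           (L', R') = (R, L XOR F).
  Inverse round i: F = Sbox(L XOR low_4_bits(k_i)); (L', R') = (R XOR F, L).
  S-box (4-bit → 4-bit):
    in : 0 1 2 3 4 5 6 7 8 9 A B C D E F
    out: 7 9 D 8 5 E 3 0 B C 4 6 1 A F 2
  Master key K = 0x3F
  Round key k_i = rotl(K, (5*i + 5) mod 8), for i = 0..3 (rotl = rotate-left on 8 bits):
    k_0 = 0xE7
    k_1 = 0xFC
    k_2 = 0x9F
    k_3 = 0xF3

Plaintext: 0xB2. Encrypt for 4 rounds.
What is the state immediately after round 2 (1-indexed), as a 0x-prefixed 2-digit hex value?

0x5E

s_0 = plaintext = 0xB2
s_1 = Round(s_0, k_0) = 0x25
s_2 = Round(s_1, k_1) = 0x5E
s_3 = Round(s_2, k_2) = 0xEC
s_4 = Round(s_3, k_3) = 0xCC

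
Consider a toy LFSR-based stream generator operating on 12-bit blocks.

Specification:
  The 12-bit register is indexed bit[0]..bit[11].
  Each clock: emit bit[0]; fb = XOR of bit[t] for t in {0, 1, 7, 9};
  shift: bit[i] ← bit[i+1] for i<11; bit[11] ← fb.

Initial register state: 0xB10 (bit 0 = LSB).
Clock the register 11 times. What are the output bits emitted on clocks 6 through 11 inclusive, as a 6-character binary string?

reg_0 = 0xB10
clock 1: out=0, reg = 0xD88
clock 2: out=0, reg = 0xEC4
clock 3: out=0, reg = 0x762
clock 4: out=0, reg = 0x3B1
clock 5: out=1, reg = 0x9D8
clock 6: out=0, reg = 0xCEC
clock 7: out=0, reg = 0xE76
clock 8: out=0, reg = 0x73B
clock 9: out=1, reg = 0xB9D
clock 10: out=1, reg = 0xDCE
clock 11: out=0, reg = 0x6E7

000110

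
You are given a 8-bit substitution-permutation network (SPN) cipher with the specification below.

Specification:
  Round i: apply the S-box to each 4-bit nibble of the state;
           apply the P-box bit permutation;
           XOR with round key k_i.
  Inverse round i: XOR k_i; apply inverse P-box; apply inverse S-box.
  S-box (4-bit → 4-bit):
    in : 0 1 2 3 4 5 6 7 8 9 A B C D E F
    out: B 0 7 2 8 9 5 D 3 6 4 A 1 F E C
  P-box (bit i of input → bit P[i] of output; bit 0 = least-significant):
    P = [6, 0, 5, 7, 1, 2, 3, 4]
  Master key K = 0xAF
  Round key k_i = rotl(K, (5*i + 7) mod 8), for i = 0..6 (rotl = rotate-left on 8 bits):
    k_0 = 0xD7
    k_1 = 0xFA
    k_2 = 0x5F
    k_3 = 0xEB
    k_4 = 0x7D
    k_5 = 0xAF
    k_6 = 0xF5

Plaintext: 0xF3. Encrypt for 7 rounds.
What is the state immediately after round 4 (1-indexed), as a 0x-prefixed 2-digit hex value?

s_0 = plaintext = 0xF3
s_1 = Round(s_0, k_0) = 0xCE
s_2 = Round(s_1, k_1) = 0x59
s_3 = Round(s_2, k_2) = 0x6C
s_4 = Round(s_3, k_3) = 0xA1
s_5 = Round(s_4, k_4) = 0x75
s_6 = Round(s_5, k_5) = 0x75
s_7 = Round(s_6, k_6) = 0x2F

0xA1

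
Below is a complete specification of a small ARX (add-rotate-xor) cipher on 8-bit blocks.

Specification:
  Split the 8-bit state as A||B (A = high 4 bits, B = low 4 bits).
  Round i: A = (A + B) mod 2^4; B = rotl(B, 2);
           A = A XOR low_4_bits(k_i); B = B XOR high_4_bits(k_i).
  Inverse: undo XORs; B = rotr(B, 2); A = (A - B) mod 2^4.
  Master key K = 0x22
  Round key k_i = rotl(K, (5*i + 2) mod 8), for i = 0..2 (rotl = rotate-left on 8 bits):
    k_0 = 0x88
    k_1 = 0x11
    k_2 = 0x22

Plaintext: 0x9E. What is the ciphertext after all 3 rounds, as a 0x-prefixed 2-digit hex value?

s_0 = plaintext = 0x9E
s_1 = Round(s_0, k_0) = 0xF3
s_2 = Round(s_1, k_1) = 0x3D
s_3 = Round(s_2, k_2) = 0x25

0x25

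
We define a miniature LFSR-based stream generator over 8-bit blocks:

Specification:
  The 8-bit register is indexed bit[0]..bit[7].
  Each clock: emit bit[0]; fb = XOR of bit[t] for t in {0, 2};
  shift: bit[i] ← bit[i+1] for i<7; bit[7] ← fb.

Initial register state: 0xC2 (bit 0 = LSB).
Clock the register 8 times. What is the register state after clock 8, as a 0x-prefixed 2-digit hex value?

0x72

reg_0 = 0xC2
clock 1: out=0, reg = 0x61
clock 2: out=1, reg = 0xB0
clock 3: out=0, reg = 0x58
clock 4: out=0, reg = 0x2C
clock 5: out=0, reg = 0x96
clock 6: out=0, reg = 0xCB
clock 7: out=1, reg = 0xE5
clock 8: out=1, reg = 0x72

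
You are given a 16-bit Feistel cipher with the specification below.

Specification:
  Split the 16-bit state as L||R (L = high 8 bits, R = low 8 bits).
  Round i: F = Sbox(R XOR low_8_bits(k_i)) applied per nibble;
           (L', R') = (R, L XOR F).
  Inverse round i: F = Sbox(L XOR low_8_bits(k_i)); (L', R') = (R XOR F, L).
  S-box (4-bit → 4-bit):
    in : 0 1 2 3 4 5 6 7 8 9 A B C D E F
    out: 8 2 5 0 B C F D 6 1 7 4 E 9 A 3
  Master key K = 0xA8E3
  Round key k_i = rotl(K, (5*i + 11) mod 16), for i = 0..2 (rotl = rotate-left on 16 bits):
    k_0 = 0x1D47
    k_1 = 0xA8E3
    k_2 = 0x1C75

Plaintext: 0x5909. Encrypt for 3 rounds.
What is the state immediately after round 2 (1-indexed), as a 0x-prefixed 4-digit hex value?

s_0 = plaintext = 0x5909
s_1 = Round(s_0, k_0) = 0x09E3
s_2 = Round(s_1, k_1) = 0xE381
s_3 = Round(s_2, k_2) = 0x81D8

0xE381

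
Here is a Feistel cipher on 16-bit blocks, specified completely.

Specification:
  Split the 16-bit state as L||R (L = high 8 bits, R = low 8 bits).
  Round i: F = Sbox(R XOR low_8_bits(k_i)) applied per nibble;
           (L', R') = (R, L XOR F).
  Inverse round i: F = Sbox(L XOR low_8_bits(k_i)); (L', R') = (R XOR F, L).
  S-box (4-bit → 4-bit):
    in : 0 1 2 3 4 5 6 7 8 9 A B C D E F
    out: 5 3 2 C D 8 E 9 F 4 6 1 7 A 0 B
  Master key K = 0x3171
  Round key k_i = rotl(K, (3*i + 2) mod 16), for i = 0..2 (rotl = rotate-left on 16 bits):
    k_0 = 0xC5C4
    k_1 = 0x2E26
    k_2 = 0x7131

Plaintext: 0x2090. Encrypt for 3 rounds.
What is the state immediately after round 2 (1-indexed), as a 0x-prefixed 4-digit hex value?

0xAD61

s_0 = plaintext = 0x2090
s_1 = Round(s_0, k_0) = 0x90AD
s_2 = Round(s_1, k_1) = 0xAD61
s_3 = Round(s_2, k_2) = 0x6128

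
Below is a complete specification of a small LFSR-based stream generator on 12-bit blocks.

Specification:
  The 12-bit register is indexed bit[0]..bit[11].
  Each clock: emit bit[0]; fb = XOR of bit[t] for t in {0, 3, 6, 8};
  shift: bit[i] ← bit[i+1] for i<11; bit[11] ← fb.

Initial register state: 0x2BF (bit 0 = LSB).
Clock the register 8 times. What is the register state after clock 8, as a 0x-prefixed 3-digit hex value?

0xE02

reg_0 = 0x2BF
clock 1: out=1, reg = 0x15F
clock 2: out=1, reg = 0x0AF
clock 3: out=1, reg = 0x057
clock 4: out=1, reg = 0x02B
clock 5: out=1, reg = 0x015
clock 6: out=1, reg = 0x80A
clock 7: out=0, reg = 0xC05
clock 8: out=1, reg = 0xE02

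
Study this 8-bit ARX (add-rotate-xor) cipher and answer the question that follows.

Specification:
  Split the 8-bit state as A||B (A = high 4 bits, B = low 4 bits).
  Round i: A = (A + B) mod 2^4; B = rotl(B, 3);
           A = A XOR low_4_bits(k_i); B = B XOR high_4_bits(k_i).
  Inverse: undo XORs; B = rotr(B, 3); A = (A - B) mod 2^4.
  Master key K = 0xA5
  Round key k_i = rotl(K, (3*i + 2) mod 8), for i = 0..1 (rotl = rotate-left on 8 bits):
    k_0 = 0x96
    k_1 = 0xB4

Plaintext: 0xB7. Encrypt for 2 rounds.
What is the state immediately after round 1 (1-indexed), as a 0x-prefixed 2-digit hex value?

0x42

s_0 = plaintext = 0xB7
s_1 = Round(s_0, k_0) = 0x42
s_2 = Round(s_1, k_1) = 0x2A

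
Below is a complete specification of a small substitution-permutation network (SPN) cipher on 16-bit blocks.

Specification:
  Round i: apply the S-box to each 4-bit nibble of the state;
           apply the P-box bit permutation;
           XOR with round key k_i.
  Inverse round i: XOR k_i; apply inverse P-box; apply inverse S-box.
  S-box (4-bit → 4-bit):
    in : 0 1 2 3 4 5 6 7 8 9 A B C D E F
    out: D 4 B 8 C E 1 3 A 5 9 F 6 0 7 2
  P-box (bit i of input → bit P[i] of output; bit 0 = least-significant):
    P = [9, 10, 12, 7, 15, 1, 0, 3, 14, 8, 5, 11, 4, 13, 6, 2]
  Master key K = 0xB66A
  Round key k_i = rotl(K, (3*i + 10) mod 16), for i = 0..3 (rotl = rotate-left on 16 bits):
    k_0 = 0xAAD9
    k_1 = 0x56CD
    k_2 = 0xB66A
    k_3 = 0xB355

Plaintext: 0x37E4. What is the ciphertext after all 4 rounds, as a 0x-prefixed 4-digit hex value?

0xAF7E

s_0 = plaintext = 0x37E4
s_1 = Round(s_0, k_0) = 0x7B5E
s_2 = Round(s_1, k_1) = 0x29F6
s_3 = Round(s_2, k_2) = 0xD45C
s_4 = Round(s_3, k_3) = 0xAF7E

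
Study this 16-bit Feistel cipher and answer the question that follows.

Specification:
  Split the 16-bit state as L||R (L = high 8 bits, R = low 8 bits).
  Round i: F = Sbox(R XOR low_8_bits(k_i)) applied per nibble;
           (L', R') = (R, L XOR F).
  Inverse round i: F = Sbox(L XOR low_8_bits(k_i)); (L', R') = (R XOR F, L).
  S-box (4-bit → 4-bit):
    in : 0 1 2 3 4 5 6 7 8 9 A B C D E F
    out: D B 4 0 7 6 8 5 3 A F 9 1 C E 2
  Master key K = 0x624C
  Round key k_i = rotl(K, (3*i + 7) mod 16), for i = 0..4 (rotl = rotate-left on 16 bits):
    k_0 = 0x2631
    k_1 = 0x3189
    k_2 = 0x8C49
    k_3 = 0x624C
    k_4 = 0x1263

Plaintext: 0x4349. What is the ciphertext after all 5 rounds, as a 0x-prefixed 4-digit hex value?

0x13B2

s_0 = plaintext = 0x4349
s_1 = Round(s_0, k_0) = 0x4910
s_2 = Round(s_1, k_1) = 0x10E3
s_3 = Round(s_2, k_2) = 0xE3EF
s_4 = Round(s_3, k_3) = 0xEF13
s_5 = Round(s_4, k_4) = 0x13B2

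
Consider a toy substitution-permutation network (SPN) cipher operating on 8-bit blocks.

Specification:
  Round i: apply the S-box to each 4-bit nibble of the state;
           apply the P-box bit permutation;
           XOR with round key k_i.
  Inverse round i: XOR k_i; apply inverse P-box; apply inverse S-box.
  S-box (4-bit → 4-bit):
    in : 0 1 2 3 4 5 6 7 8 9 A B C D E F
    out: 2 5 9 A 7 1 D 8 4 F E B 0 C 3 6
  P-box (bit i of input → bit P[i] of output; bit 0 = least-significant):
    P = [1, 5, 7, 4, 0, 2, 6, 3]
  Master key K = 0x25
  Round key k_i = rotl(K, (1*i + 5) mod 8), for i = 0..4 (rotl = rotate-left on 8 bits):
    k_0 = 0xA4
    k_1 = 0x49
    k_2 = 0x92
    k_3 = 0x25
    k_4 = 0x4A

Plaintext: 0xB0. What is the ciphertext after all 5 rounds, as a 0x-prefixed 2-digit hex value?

0xBC

s_0 = plaintext = 0xB0
s_1 = Round(s_0, k_0) = 0x89
s_2 = Round(s_1, k_1) = 0xBB
s_3 = Round(s_2, k_2) = 0xAD
s_4 = Round(s_3, k_3) = 0xF9
s_5 = Round(s_4, k_4) = 0xBC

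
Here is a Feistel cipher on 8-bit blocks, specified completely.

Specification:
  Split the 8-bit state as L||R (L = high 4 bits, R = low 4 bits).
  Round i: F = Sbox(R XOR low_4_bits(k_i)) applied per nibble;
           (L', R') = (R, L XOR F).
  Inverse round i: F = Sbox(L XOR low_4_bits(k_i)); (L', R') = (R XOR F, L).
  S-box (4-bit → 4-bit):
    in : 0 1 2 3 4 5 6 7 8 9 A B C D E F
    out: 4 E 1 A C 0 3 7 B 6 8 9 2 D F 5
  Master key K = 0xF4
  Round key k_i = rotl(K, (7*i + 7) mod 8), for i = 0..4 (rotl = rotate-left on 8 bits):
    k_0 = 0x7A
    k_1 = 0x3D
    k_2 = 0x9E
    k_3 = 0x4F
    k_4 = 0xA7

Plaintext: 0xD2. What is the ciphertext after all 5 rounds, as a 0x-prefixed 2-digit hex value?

s_0 = plaintext = 0xD2
s_1 = Round(s_0, k_0) = 0x26
s_2 = Round(s_1, k_1) = 0x6B
s_3 = Round(s_2, k_2) = 0xB6
s_4 = Round(s_3, k_3) = 0x6D
s_5 = Round(s_4, k_4) = 0xDE

0xDE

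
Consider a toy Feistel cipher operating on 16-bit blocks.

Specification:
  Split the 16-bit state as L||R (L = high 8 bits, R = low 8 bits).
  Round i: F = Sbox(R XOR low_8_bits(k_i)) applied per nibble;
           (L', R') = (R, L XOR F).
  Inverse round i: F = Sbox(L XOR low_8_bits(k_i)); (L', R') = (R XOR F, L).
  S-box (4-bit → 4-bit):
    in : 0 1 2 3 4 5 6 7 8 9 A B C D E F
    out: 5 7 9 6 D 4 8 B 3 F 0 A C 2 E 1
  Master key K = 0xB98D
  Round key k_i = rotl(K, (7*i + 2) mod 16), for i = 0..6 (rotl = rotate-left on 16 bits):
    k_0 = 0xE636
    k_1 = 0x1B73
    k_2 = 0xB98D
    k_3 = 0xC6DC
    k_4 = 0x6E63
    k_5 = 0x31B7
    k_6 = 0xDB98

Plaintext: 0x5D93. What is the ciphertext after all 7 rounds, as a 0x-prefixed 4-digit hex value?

s_0 = plaintext = 0x5D93
s_1 = Round(s_0, k_0) = 0x9359
s_2 = Round(s_1, k_1) = 0x5903
s_3 = Round(s_2, k_2) = 0x0367
s_4 = Round(s_3, k_3) = 0x67A9
s_5 = Round(s_4, k_4) = 0xA9A7
s_6 = Round(s_5, k_5) = 0xA7DC
s_7 = Round(s_6, k_6) = 0xDC7A

0xDC7A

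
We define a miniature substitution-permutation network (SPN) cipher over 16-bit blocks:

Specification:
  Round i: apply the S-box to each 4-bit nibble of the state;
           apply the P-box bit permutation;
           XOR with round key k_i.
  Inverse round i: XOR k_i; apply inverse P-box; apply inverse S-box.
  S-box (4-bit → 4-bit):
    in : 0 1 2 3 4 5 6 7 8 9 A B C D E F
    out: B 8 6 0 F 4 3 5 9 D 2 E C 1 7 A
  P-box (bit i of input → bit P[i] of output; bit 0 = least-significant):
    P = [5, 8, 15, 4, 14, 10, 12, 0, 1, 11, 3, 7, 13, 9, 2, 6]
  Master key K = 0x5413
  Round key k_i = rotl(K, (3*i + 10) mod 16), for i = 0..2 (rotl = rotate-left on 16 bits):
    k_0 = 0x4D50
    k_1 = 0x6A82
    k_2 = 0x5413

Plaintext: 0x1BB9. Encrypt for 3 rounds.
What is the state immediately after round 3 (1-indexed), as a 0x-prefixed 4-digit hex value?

s_0 = plaintext = 0x1BB9
s_1 = Round(s_0, k_0) = 0xD1A9
s_2 = Round(s_1, k_1) = 0xCE32
s_3 = Round(s_2, k_2) = 0xDD5D

0xDD5D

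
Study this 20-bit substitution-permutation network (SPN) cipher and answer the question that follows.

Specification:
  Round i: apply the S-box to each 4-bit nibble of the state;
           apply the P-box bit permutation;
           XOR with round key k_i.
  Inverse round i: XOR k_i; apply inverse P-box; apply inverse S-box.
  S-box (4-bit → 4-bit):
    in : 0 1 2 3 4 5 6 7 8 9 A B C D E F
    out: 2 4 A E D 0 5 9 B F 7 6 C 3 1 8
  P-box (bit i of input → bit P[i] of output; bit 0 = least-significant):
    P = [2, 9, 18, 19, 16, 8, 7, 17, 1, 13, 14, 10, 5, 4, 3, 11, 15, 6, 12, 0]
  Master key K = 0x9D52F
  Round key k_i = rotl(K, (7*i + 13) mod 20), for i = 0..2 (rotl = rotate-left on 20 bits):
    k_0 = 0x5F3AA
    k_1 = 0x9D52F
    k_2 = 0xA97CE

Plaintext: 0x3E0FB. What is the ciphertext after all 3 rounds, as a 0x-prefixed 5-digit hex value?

0xF9BFB

s_0 = plaintext = 0x3E0FB
s_1 = Round(s_0, k_0) = 0x3C1CB
s_2 = Round(s_1, k_1) = 0xF8FE6
s_3 = Round(s_2, k_2) = 0xF9BFB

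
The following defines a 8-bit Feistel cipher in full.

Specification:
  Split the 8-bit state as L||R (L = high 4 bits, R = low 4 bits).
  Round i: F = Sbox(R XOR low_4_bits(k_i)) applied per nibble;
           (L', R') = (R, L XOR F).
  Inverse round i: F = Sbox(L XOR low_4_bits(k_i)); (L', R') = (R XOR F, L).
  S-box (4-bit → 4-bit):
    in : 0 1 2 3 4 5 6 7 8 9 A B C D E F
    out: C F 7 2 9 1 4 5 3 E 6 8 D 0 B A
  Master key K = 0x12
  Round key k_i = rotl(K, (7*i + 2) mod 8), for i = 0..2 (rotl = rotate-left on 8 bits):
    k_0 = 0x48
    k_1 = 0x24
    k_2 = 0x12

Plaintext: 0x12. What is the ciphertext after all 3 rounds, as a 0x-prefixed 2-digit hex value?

0x00

s_0 = plaintext = 0x12
s_1 = Round(s_0, k_0) = 0x27
s_2 = Round(s_1, k_1) = 0x70
s_3 = Round(s_2, k_2) = 0x00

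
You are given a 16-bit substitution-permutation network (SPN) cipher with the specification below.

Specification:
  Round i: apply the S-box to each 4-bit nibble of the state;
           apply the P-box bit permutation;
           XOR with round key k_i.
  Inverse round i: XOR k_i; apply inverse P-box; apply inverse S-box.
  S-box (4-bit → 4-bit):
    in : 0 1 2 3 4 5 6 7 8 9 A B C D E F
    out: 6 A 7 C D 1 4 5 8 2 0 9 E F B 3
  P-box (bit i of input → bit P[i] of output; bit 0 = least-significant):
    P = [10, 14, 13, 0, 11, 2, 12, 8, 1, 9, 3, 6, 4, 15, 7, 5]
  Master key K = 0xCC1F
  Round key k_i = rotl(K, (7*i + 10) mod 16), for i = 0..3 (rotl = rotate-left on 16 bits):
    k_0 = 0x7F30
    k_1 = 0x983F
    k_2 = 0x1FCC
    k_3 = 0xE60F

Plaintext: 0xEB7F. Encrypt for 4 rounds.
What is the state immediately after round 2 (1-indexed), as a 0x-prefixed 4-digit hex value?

s_0 = plaintext = 0xEB7F
s_1 = Round(s_0, k_0) = 0xA342
s_2 = Round(s_1, k_1) = 0xE577
s_3 = Round(s_2, k_2) = 0xA3FE
s_4 = Round(s_3, k_3) = 0xAA42

0xE577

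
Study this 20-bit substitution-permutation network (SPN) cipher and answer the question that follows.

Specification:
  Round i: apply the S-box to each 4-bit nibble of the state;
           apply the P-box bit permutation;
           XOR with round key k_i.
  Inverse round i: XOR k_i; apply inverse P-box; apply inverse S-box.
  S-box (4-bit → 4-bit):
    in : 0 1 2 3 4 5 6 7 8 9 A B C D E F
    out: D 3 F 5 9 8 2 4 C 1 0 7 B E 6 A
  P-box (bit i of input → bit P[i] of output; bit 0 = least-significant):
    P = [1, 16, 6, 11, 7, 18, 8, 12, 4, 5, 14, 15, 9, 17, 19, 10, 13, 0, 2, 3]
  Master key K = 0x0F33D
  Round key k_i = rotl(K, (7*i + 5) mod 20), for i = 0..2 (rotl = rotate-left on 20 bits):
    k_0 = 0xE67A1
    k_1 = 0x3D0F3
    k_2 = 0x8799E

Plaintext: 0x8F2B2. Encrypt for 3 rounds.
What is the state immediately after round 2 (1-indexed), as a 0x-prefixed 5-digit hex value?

0x2E8F3

s_0 = plaintext = 0x8F2B2
s_1 = Round(s_0, k_0) = 0x9AA5F
s_2 = Round(s_1, k_1) = 0x2E8F3
s_3 = Round(s_2, k_2) = 0x689D1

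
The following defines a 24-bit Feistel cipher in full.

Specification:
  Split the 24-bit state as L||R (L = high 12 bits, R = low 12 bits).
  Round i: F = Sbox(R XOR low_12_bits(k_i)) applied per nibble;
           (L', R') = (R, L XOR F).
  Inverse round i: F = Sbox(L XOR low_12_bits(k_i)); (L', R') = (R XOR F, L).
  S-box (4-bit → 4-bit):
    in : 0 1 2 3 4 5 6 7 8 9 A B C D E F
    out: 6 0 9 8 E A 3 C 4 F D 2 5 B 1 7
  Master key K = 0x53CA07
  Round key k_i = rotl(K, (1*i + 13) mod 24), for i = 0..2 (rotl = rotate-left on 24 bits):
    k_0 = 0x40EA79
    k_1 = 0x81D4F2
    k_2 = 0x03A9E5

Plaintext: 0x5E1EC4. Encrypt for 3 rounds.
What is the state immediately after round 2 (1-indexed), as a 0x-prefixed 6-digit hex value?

s_0 = plaintext = 0x5E1EC4
s_1 = Round(s_0, k_0) = 0xEC4BCA
s_2 = Round(s_1, k_1) = 0xBCA940
s_3 = Round(s_2, k_2) = 0x940D10

0xBCA940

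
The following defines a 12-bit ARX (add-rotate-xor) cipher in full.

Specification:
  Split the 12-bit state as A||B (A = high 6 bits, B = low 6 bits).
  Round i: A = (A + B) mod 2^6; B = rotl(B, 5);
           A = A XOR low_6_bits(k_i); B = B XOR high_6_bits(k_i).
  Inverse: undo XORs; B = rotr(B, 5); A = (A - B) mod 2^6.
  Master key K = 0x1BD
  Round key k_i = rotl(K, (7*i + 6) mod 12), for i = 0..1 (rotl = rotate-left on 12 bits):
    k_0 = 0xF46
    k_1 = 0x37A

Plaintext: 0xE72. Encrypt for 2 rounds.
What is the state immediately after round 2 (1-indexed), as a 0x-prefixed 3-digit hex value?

s_0 = plaintext = 0xE72
s_1 = Round(s_0, k_0) = 0xB64
s_2 = Round(s_1, k_1) = 0xADF

0xADF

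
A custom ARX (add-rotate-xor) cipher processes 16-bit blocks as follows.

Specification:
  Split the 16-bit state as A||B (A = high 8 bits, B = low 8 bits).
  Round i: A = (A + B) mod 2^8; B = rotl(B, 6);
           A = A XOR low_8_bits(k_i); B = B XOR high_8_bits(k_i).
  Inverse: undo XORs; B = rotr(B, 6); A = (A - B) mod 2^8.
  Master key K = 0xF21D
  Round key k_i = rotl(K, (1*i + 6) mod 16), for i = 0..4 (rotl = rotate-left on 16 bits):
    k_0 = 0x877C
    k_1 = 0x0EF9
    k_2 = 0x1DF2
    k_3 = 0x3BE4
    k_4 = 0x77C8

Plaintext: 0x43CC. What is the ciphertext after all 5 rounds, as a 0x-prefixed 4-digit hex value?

0xB2E4

s_0 = plaintext = 0x43CC
s_1 = Round(s_0, k_0) = 0x73B4
s_2 = Round(s_1, k_1) = 0xDE23
s_3 = Round(s_2, k_2) = 0xF3D5
s_4 = Round(s_3, k_3) = 0x2C4E
s_5 = Round(s_4, k_4) = 0xB2E4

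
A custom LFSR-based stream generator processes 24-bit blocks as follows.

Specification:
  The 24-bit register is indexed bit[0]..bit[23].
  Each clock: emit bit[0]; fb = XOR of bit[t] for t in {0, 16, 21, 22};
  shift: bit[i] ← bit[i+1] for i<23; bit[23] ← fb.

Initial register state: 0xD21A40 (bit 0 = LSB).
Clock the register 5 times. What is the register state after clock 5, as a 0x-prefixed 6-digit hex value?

0x1E90D2

reg_0 = 0xD21A40
clock 1: out=0, reg = 0xE90D20
clock 2: out=0, reg = 0xF48690
clock 3: out=0, reg = 0x7A4348
clock 4: out=0, reg = 0x3D21A4
clock 5: out=0, reg = 0x1E90D2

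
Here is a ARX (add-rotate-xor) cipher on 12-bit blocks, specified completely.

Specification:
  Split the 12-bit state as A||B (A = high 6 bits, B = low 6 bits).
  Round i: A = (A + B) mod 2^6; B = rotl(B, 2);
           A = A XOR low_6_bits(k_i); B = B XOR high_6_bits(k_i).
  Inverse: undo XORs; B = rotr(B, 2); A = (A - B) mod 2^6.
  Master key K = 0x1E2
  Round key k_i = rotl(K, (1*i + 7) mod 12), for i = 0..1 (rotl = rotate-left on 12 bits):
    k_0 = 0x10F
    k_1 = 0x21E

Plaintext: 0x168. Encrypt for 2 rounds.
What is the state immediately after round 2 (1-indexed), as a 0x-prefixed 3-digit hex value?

s_0 = plaintext = 0x168
s_1 = Round(s_0, k_0) = 0x8A6
s_2 = Round(s_1, k_1) = 0x592

0x592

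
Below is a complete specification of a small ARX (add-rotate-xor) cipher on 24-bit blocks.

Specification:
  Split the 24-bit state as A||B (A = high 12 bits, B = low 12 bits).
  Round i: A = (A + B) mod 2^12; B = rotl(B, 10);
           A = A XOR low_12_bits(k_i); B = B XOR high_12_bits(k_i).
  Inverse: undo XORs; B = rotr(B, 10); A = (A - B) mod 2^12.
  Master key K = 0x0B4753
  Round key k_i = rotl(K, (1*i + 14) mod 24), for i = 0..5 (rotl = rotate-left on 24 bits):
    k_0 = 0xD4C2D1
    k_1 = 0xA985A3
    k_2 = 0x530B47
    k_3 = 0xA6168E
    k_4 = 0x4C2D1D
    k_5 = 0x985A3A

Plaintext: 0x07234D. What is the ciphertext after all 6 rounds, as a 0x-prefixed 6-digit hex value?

s_0 = plaintext = 0x07234D
s_1 = Round(s_0, k_0) = 0x16E99F
s_2 = Round(s_1, k_1) = 0xEAE4FF
s_3 = Round(s_2, k_2) = 0x8EA80F
s_4 = Round(s_3, k_3) = 0x677462
s_5 = Round(s_4, k_4) = 0x7C4DDA
s_6 = Round(s_5, k_5) = 0xFA42F3

0xFA42F3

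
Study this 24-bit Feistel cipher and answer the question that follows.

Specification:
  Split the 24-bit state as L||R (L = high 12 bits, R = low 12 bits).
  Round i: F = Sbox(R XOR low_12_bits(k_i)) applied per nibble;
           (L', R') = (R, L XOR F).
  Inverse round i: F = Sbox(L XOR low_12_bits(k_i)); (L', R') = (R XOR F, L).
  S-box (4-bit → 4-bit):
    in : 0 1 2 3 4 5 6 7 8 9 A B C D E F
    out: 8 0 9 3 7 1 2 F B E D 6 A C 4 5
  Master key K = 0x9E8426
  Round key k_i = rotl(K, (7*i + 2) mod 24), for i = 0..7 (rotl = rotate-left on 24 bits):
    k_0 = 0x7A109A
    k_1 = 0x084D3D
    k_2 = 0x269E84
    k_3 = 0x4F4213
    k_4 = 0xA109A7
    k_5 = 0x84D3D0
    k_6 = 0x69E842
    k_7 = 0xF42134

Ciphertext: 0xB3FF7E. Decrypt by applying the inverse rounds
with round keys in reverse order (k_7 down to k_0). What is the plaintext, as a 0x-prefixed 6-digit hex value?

s_0 = ciphertext = 0xB3FF7E
s_1 = InvRound(s_0, k_7) = 0x2F8B3F
s_2 = InvRound(s_1, k_6) = 0x6522F8
s_3 = InvRound(s_2, k_5) = 0x341652
s_4 = InvRound(s_3, k_4) = 0xB10341
s_5 = InvRound(s_4, k_3) = 0xDC2B10
s_6 = InvRound(s_5, k_2) = 0x862DC2
s_7 = InvRound(s_6, k_1) = 0xCD7862
s_8 = InvRound(s_7, k_0) = 0x21ECD7

0x21ECD7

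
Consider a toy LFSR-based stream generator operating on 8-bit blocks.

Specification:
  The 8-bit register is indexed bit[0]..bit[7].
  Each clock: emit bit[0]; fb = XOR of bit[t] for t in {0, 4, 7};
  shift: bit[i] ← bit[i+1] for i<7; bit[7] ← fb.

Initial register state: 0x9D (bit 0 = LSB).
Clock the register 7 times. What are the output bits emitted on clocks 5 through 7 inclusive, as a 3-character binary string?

reg_0 = 0x9D
clock 1: out=1, reg = 0xCE
clock 2: out=0, reg = 0xE7
clock 3: out=1, reg = 0x73
clock 4: out=1, reg = 0x39
clock 5: out=1, reg = 0x1C
clock 6: out=0, reg = 0x8E
clock 7: out=0, reg = 0xC7

100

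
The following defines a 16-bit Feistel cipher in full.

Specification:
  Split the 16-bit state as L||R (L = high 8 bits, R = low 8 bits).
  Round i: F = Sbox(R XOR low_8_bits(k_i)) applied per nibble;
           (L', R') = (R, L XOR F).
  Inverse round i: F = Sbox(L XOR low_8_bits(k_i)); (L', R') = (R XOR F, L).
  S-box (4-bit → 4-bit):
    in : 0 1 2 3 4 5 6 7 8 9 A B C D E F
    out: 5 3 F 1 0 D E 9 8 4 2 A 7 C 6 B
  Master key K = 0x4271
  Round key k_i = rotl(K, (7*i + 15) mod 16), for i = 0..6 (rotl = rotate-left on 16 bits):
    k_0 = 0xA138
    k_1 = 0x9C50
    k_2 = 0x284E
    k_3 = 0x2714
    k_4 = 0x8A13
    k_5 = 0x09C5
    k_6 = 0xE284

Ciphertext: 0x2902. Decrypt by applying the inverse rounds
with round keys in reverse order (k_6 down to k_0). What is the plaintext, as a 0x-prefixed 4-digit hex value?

s_0 = ciphertext = 0x2902
s_1 = InvRound(s_0, k_6) = 0x2E29
s_2 = InvRound(s_1, k_5) = 0x432E
s_3 = InvRound(s_2, k_4) = 0xFB43
s_4 = InvRound(s_3, k_3) = 0x28FB
s_5 = InvRound(s_4, k_2) = 0x1528
s_6 = InvRound(s_5, k_1) = 0x2515
s_7 = InvRound(s_6, k_0) = 0x2925

0x2925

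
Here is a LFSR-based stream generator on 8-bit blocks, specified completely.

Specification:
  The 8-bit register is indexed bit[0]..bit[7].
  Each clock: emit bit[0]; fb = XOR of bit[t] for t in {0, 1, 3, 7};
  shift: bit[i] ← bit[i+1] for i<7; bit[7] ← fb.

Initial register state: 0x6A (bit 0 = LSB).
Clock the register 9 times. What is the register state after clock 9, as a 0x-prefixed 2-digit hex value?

reg_0 = 0x6A
clock 1: out=0, reg = 0x35
clock 2: out=1, reg = 0x9A
clock 3: out=0, reg = 0xCD
clock 4: out=1, reg = 0xE6
clock 5: out=0, reg = 0x73
clock 6: out=1, reg = 0x39
clock 7: out=1, reg = 0x1C
clock 8: out=0, reg = 0x8E
clock 9: out=0, reg = 0xC7

0xC7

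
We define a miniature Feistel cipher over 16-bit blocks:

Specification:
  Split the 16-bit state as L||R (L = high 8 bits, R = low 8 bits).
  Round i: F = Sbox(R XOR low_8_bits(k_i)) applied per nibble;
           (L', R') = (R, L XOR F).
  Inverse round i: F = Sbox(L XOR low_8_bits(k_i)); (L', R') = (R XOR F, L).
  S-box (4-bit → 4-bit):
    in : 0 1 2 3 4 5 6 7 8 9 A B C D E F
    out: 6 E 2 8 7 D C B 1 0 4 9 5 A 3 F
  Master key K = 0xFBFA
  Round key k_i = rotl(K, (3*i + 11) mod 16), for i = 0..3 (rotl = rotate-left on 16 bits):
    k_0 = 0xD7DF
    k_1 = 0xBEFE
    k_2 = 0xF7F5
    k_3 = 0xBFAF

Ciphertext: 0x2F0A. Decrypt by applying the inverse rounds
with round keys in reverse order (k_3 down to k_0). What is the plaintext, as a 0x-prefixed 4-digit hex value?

s_0 = ciphertext = 0x2F0A
s_1 = InvRound(s_0, k_3) = 0x1C2F
s_2 = InvRound(s_1, k_2) = 0x1F1C
s_3 = InvRound(s_2, k_1) = 0x221F
s_4 = InvRound(s_3, k_0) = 0xE522

0xE522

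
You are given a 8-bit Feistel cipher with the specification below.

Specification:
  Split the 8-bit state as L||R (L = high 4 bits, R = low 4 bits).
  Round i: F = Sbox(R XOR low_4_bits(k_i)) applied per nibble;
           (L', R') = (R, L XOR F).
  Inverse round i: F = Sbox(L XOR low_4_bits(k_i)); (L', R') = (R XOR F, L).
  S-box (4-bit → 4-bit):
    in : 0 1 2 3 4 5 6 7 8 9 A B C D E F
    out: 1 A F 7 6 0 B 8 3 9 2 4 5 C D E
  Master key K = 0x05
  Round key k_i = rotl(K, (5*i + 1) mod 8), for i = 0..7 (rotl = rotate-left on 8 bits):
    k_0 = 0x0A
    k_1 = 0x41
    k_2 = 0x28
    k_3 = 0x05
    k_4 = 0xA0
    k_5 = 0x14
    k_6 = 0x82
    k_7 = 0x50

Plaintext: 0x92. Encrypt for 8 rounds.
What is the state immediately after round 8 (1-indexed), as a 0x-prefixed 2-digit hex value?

s_0 = plaintext = 0x92
s_1 = Round(s_0, k_0) = 0x2A
s_2 = Round(s_1, k_1) = 0xA6
s_3 = Round(s_2, k_2) = 0x67
s_4 = Round(s_3, k_3) = 0x79
s_5 = Round(s_4, k_4) = 0x9E
s_6 = Round(s_5, k_5) = 0xEB
s_7 = Round(s_6, k_6) = 0xB7
s_8 = Round(s_7, k_7) = 0x73

0x73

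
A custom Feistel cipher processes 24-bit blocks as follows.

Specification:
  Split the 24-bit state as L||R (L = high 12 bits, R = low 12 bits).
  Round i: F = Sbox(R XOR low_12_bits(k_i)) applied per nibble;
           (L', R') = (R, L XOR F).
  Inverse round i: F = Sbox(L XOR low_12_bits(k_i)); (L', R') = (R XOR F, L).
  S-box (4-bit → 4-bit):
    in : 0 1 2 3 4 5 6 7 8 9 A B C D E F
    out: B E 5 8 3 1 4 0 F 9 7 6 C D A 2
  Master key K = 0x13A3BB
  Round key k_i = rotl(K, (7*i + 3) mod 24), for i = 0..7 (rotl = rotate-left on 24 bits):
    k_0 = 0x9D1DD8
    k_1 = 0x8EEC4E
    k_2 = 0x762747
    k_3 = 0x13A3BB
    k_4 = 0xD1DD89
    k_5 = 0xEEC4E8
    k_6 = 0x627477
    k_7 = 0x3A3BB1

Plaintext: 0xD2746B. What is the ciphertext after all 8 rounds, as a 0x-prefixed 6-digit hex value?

0xAB33FE

s_0 = plaintext = 0xD2746B
s_1 = Round(s_0, k_0) = 0x46B44F
s_2 = Round(s_1, k_1) = 0x44FBD5
s_3 = Round(s_2, k_2) = 0xBD58DA
s_4 = Round(s_3, k_3) = 0x8DAD9B
s_5 = Round(s_4, k_4) = 0xD9B33F
s_6 = Round(s_5, k_5) = 0x33FD4B
s_7 = Round(s_6, k_6) = 0xD4BAB3
s_8 = Round(s_7, k_7) = 0xAB33FE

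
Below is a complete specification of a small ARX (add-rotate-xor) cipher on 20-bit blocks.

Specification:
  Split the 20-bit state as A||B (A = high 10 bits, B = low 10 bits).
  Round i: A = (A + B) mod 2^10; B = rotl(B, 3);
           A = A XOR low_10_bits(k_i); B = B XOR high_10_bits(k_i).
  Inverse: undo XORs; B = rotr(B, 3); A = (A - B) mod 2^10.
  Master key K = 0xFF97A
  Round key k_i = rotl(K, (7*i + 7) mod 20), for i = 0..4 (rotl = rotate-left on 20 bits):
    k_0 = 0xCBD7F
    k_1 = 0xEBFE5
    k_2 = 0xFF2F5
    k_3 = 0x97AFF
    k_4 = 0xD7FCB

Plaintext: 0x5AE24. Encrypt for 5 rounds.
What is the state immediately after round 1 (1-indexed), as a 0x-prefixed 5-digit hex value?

0xBC20B

s_0 = plaintext = 0x5AE24
s_1 = Round(s_0, k_0) = 0xBC20B
s_2 = Round(s_1, k_1) = 0xC7BF3
s_3 = Round(s_2, k_2) = 0x79063
s_4 = Round(s_3, k_3) = 0x2E146
s_5 = Round(s_4, k_4) = 0x8D56D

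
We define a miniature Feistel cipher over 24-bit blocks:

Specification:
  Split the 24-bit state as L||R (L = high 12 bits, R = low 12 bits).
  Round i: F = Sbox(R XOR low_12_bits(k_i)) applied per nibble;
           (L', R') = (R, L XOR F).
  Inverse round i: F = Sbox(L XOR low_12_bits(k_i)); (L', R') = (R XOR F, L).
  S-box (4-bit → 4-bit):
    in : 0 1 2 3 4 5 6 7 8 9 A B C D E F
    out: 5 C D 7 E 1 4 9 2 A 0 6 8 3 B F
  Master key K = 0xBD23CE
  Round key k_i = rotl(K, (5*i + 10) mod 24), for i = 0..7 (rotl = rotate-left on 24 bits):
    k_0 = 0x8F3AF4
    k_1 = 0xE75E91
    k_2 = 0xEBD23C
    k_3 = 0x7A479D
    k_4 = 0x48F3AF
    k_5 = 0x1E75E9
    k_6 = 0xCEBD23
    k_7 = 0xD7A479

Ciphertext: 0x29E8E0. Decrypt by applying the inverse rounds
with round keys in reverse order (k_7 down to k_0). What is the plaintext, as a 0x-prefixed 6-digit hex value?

0xFD6CD3

s_0 = ciphertext = 0x29E8E0
s_1 = InvRound(s_0, k_7) = 0xC5929E
s_2 = InvRound(s_1, k_6) = 0xE0EC59
s_3 = InvRound(s_2, k_5) = 0xAE0E0E
s_4 = InvRound(s_3, k_4) = 0x4E1AE0
s_5 = InvRound(s_4, k_3) = 0xD784E1
s_6 = InvRound(s_5, k_2) = 0xB0FD78
s_7 = InvRound(s_6, k_1) = 0xCD3B0F
s_8 = InvRound(s_7, k_0) = 0xFD6CD3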